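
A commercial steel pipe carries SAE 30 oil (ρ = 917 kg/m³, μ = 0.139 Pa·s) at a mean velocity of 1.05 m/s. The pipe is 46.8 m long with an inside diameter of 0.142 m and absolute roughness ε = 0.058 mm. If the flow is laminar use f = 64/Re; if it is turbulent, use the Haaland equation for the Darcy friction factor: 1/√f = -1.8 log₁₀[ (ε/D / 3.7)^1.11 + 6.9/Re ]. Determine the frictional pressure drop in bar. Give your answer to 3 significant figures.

ΔP ≈ 0.108 bar

Reynolds number Re = ρVD/μ = 917 · 1.05 · 0.142 / 0.139 = 983.6.
Re < 2300 → laminar flow, so f = 64/Re = 64/983.6 = 0.06507 (the turbulent correlation is not needed).
Darcy-Weisbach: ΔP = f(L/D)(ρV²/2) = 0.06507·(46.8/0.142)·(917·1.05²/2) = 0.06507·329.6·505.5 = 1.084e+04 Pa.
ΔP = 1.084e+04 Pa = 0.108 bar.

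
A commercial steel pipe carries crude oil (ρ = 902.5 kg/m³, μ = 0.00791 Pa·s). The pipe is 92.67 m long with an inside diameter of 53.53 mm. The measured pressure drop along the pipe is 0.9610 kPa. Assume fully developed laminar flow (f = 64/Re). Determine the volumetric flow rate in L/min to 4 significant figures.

Q ≈ 15.85 L/min

For laminar flow, f = 64/Re with Re = ρVD/μ, so Darcy-Weisbach reduces to ΔP = 32μLV/D². Solving for V: V = ΔP·D²/(32μL) = 961·(0.05353)²/(32·0.00791·92.67) = 0.1174 m/s.
Check: Re = ρVD/μ = 902.5·0.1174·0.05353/0.00791 = 717 < 2300, so the laminar assumption holds.
Q = V·A = 0.1174·(π/4·0.05353²) = 0.0002642 m³/s = 15.85 L/min.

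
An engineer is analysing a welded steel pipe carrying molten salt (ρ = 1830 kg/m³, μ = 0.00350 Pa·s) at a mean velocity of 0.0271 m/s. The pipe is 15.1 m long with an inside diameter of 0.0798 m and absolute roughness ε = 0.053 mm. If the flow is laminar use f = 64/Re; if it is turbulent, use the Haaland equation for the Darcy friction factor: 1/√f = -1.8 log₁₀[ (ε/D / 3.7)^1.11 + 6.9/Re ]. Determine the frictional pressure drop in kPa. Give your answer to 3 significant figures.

ΔP ≈ 0.00720 kPa

Reynolds number Re = ρVD/μ = 1830 · 0.0271 · 0.0798 / 0.0035 = 1131.
Re < 2300 → laminar flow, so f = 64/Re = 64/1131 = 0.0566 (the turbulent correlation is not needed).
Darcy-Weisbach: ΔP = f(L/D)(ρV²/2) = 0.0566·(15.1/0.0798)·(1830·0.0271²/2) = 0.0566·189.2·0.672 = 7.197 Pa.
ΔP = 7.197 Pa = 0.00720 kPa.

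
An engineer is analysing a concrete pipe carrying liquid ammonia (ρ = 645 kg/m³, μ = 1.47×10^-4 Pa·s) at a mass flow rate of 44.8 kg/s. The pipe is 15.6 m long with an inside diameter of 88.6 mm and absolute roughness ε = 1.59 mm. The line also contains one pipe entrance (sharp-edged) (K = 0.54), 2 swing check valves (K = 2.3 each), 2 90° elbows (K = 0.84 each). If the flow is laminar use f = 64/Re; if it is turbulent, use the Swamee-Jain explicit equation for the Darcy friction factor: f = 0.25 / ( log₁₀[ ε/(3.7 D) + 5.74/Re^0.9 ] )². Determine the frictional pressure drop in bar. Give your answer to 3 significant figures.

A = πD²/4 = π(0.0886)²/4 = 0.006165 m²; mean velocity V = ṁ/(ρA) = 44.8/(645 · 0.006165) = 11.27 m/s.
Reynolds number Re = ρVD/μ = 645 · 11.27 · 0.0886 / 0.000147 = 4.38e+06.
Re > 4000 → turbulent. Relative roughness ε/D = 0.00159/0.0886 = 0.0179. Swamee-Jain: f = 0.25/(log₁₀[0.0179/3.7 + 5.74/4.38e+06^0.9])² = 0.25/(log₁₀[0.00485 + 6.05e-06])² = 0.25/(-2.314)² = 0.0467.
Total minor-loss coefficient ΣK = 1·0.54 + 2·2.3 + 2·0.84 = 6.82.
ΔP = [f·L/D + ΣK]·(ρV²/2) = [0.0467·15.6/0.0886 + 6.82]·(645·11.27²/2) = [8.223 + 6.82]·4.093e+04 = 6.157e+05 Pa.
ΔP = 6.157e+05 Pa = 6.16 bar.

ΔP ≈ 6.16 bar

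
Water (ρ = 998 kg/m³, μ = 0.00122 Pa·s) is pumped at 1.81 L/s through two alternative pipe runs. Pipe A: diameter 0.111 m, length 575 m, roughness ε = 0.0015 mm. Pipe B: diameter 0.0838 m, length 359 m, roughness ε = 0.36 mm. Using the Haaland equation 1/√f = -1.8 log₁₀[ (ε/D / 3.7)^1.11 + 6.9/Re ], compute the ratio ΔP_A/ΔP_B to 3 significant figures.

ΔP_A/ΔP_B ≈ 0.321

Pipe A: V = Q/A = 0.00181/0.009677 = 0.187 m/s; Re = 1.698e+04; ε/D = 1.35e-05; Haaland → f = 0.02685; ΔP_A = f(L/D)(ρV²/2) = 2428 Pa.
Pipe B: V = Q/A = 0.00181/0.005515 = 0.3282 m/s; Re = 2.25e+04; ε/D = 0.0043; Haaland → f = 0.03283; ΔP_B = f(L/D)(ρV²/2) = 7558 Pa.
ΔP_A/ΔP_B = 2428/7558 = 0.321.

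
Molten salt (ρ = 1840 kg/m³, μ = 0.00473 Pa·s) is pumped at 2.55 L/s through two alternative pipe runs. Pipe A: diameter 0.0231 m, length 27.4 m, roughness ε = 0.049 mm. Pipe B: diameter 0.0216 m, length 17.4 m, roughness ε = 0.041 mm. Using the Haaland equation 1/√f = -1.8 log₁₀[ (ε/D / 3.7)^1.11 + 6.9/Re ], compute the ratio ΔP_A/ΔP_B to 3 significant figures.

ΔP_A/ΔP_B ≈ 1.16

Pipe A: V = Q/A = 0.00255/0.0004191 = 6.085 m/s; Re = 5.468e+04; ε/D = 0.00212; Haaland → f = 0.02636; ΔP_A = f(L/D)(ρV²/2) = 1.065e+06 Pa.
Pipe B: V = Q/A = 0.00255/0.0003664 = 6.959 m/s; Re = 5.847e+04; ε/D = 0.0019; Haaland → f = 0.02567; ΔP_B = f(L/D)(ρV²/2) = 9.214e+05 Pa.
ΔP_A/ΔP_B = 1.065e+06/9.214e+05 = 1.16.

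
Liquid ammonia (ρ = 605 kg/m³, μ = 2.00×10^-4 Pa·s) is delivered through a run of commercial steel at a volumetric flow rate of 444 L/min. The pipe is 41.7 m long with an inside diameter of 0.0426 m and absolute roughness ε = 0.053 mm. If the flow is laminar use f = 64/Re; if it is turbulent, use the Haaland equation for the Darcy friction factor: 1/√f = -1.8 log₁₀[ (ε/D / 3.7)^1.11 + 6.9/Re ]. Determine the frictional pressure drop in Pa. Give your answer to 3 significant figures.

Q = 444 L/min = 444/60000 = 0.0074 m³/s.
Cross-sectional area A = πD²/4 = π(0.0426)²/4 = 0.001425 m²; mean velocity V = Q/A = 0.0074/0.001425 = 5.192 m/s.
Reynolds number Re = ρVD/μ = 605 · 5.192 · 0.0426 / 0.0002 = 6.69e+05.
Re > 4000 → turbulent. Relative roughness ε/D = 5.3e-05/0.0426 = 0.00124. Haaland: 1/√f = -1.8 log₁₀[(0.00124/3.7)^1.11 + 6.9/6.69e+05] = -1.8 log₁₀[0.00014 + 1.03e-05] = 6.884, so f = 0.0211.
Darcy-Weisbach: ΔP = f(L/D)(ρV²/2) = 0.0211·(41.7/0.0426)·(605·5.192²/2) = 0.0211·978.9·8154 = 1.684e+05 Pa.

ΔP ≈ 168000 Pa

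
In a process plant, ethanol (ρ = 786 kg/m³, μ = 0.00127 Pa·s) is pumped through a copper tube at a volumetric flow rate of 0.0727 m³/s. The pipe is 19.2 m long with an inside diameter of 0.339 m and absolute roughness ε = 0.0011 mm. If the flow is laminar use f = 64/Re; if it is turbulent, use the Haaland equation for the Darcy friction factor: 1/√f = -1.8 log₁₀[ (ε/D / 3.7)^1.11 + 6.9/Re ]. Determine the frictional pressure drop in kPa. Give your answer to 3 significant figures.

Cross-sectional area A = πD²/4 = π(0.339)²/4 = 0.09026 m²; mean velocity V = Q/A = 0.0727/0.09026 = 0.8055 m/s.
Reynolds number Re = ρVD/μ = 786 · 0.8055 · 0.339 / 0.00127 = 1.69e+05.
Re > 4000 → turbulent. Relative roughness ε/D = 1.1e-06/0.339 = 3.24e-06. Haaland: 1/√f = -1.8 log₁₀[(3.24e-06/3.7)^1.11 + 6.9/1.69e+05] = -1.8 log₁₀[1.89e-07 + 4.08e-05] = 7.897, so f = 0.01604.
Darcy-Weisbach: ΔP = f(L/D)(ρV²/2) = 0.01604·(19.2/0.339)·(786·0.8055²/2) = 0.01604·56.64·255 = 231.6 Pa.
ΔP = 231.6 Pa = 0.232 kPa.

ΔP ≈ 0.232 kPa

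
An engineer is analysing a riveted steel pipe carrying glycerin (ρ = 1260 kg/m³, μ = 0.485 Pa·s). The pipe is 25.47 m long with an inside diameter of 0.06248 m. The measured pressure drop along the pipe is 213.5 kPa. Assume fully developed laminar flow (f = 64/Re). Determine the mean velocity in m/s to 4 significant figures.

For laminar flow, f = 64/Re with Re = ρVD/μ, so Darcy-Weisbach reduces to ΔP = 32μLV/D². Solving for V: V = ΔP·D²/(32μL) = 2.135e+05·(0.06248)²/(32·0.485·25.47) = 2.108 m/s.
Check: Re = ρVD/μ = 1260·2.108·0.06248/0.485 = 342.2 < 2300, so the laminar assumption holds.

V ≈ 2.108 m/s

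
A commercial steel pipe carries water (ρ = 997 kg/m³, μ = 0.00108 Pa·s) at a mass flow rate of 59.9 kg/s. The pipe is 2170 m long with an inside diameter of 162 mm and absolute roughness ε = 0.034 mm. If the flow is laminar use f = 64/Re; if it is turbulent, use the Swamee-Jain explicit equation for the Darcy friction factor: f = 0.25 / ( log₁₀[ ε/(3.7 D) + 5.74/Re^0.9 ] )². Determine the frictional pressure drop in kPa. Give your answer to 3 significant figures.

ΔP ≈ 896 kPa

A = πD²/4 = π(0.162)²/4 = 0.02061 m²; mean velocity V = ṁ/(ρA) = 59.9/(997 · 0.02061) = 2.915 m/s.
Reynolds number Re = ρVD/μ = 997 · 2.915 · 0.162 / 0.00108 = 4.359e+05.
Re > 4000 → turbulent. Relative roughness ε/D = 3.4e-05/0.162 = 0.00021. Swamee-Jain: f = 0.25/(log₁₀[0.00021/3.7 + 5.74/4.359e+05^0.9])² = 0.25/(log₁₀[5.67e-05 + 4.82e-05])² = 0.25/(-3.979)² = 0.01579.
Darcy-Weisbach: ΔP = f(L/D)(ρV²/2) = 0.01579·(2170/0.162)·(997·2.915²/2) = 0.01579·1.34e+04·4235 = 8.959e+05 Pa.
ΔP = 8.959e+05 Pa = 896 kPa.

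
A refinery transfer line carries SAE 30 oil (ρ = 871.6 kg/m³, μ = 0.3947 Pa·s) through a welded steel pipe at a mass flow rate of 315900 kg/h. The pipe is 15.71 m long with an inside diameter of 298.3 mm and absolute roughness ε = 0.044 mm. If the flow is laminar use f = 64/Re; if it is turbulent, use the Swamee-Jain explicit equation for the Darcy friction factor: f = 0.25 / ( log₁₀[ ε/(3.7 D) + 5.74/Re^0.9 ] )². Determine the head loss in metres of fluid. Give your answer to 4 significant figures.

ṁ = 315900 kg/h = 315900/3600 = 87.75 kg/s.
A = πD²/4 = π(0.2983)²/4 = 0.06989 m²; mean velocity V = ṁ/(ρA) = 87.75/(871.6 · 0.06989) = 1.441 m/s.
Reynolds number Re = ρVD/μ = 871.6 · 1.441 · 0.2983 / 0.395 = 948.9.
Re < 2300 → laminar flow, so f = 64/Re = 64/948.9 = 0.06744 (the turbulent correlation is not needed).
Darcy-Weisbach: ΔP = f(L/D)(ρV²/2) = 0.06744·(15.71/0.2983)·(871.6·1.441²/2) = 0.06744·52.67·904.4 = 3212 Pa.
Head loss h_f = ΔP/(ρg) = 3212/(871.6·9.81) = 0.3757 m.

h_f ≈ 0.3757 m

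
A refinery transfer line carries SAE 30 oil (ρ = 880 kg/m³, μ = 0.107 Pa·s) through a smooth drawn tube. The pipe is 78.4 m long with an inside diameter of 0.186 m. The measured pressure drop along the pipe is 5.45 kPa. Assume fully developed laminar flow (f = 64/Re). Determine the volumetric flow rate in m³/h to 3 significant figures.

Q ≈ 68.7 m³/h

For laminar flow, f = 64/Re with Re = ρVD/μ, so Darcy-Weisbach reduces to ΔP = 32μLV/D². Solving for V: V = ΔP·D²/(32μL) = 5450·(0.186)²/(32·0.107·78.4) = 0.7024 m/s.
Check: Re = ρVD/μ = 880·0.7024·0.186/0.107 = 1074 < 2300, so the laminar assumption holds.
Q = V·A = 0.7024·(π/4·0.186²) = 0.01908 m³/s = 68.7 m³/h.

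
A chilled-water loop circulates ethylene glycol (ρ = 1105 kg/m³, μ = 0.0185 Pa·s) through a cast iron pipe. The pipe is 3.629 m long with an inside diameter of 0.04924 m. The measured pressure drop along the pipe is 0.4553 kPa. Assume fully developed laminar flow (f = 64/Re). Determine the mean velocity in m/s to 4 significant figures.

For laminar flow, f = 64/Re with Re = ρVD/μ, so Darcy-Weisbach reduces to ΔP = 32μLV/D². Solving for V: V = ΔP·D²/(32μL) = 455.3·(0.04924)²/(32·0.0185·3.629) = 0.5138 m/s.
Check: Re = ρVD/μ = 1105·0.5138·0.04924/0.0185 = 1511 < 2300, so the laminar assumption holds.

V ≈ 0.5138 m/s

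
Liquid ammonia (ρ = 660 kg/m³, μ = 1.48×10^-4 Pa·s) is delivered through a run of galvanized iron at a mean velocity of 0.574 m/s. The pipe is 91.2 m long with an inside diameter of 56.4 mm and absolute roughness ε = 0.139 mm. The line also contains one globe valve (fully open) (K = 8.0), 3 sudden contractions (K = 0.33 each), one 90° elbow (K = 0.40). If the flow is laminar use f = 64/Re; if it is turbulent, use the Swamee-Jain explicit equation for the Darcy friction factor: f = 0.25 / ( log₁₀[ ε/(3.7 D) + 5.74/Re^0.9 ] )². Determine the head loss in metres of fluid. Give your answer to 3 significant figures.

Reynolds number Re = ρVD/μ = 660 · 0.574 · 0.0564 / 0.000148 = 1.444e+05.
Re > 4000 → turbulent. Relative roughness ε/D = 0.000139/0.0564 = 0.00246. Swamee-Jain: f = 0.25/(log₁₀[0.00246/3.7 + 5.74/1.444e+05^0.9])² = 0.25/(log₁₀[0.000666 + 0.00013])² = 0.25/(-3.099)² = 0.02603.
Total minor-loss coefficient ΣK = 1·8 + 3·0.33 + 1·0.4 = 9.39.
ΔP = [f·L/D + ΣK]·(ρV²/2) = [0.02603·91.2/0.0564 + 9.39]·(660·0.574²/2) = [42.1 + 9.39]·108.7 = 5598 Pa.
Head loss h_f = ΔP/(ρg) = 5598/(660·9.81) = 0.865 m.

h_f ≈ 0.865 m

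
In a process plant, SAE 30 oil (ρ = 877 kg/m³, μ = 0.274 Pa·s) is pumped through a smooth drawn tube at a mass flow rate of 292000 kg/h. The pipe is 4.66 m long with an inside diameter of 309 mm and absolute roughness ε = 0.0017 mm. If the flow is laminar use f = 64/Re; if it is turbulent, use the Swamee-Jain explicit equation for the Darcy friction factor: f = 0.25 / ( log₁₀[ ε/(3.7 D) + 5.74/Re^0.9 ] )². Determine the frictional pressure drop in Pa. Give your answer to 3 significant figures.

ṁ = 292000 kg/h = 292000/3600 = 81.11 kg/s.
A = πD²/4 = π(0.309)²/4 = 0.07499 m²; mean velocity V = ṁ/(ρA) = 81.11/(877 · 0.07499) = 1.233 m/s.
Reynolds number Re = ρVD/μ = 877 · 1.233 · 0.309 / 0.274 = 1220.
Re < 2300 → laminar flow, so f = 64/Re = 64/1220 = 0.05247 (the turbulent correlation is not needed).
Darcy-Weisbach: ΔP = f(L/D)(ρV²/2) = 0.05247·(4.66/0.309)·(877·1.233²/2) = 0.05247·15.08·667 = 527.8 Pa.

ΔP ≈ 528 Pa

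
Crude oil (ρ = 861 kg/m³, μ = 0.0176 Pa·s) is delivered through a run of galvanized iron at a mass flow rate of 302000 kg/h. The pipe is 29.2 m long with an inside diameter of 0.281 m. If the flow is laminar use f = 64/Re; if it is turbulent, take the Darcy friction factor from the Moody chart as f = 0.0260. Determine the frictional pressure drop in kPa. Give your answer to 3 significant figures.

ΔP ≈ 2.87 kPa

ṁ = 302000 kg/h = 302000/3600 = 83.89 kg/s.
A = πD²/4 = π(0.281)²/4 = 0.06202 m²; mean velocity V = ṁ/(ρA) = 83.89/(861 · 0.06202) = 1.571 m/s.
Reynolds number Re = ρVD/μ = 861 · 1.571 · 0.281 / 0.0176 = 2.16e+04.
Re > 4000 → turbulent; use the Moody-chart value f = 0.0260.
Darcy-Weisbach: ΔP = f(L/D)(ρV²/2) = 0.026·(29.2/0.281)·(861·1.571²/2) = 0.026·103.9·1063 = 2871 Pa.
ΔP = 2871 Pa = 2.87 kPa.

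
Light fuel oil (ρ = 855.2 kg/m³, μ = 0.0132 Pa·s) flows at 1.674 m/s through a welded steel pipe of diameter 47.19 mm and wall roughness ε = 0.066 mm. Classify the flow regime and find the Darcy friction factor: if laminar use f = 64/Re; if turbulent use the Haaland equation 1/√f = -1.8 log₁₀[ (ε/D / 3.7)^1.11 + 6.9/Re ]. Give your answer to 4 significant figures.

Re = ρVD/μ = 855.2·1.674·0.04719/0.0132 = 5118.
Re > 4000 → turbulent. ε/D = 6.6e-05/0.04719 = 0.0014; Haaland: 1/√f = -1.8 log₁₀[0.000159 + 0.00135] = 5.079, so f = 0.03876.

f ≈ 0.03876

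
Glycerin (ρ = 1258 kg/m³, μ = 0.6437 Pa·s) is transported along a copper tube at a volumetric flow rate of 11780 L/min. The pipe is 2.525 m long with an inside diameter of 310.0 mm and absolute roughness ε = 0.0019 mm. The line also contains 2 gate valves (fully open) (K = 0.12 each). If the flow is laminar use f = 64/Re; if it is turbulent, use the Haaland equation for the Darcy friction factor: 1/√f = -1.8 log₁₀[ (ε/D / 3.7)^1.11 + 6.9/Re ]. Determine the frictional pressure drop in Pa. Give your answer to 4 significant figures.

Q = 11780 L/min = 11780/60000 = 0.1963 m³/s.
Cross-sectional area A = πD²/4 = π(0.31)²/4 = 0.07548 m²; mean velocity V = Q/A = 0.1963/0.07548 = 2.601 m/s.
Reynolds number Re = ρVD/μ = 1258 · 2.601 · 0.31 / 0.644 = 1576.
Re < 2300 → laminar flow, so f = 64/Re = 64/1576 = 0.04061 (the turbulent correlation is not needed).
Total minor-loss coefficient ΣK = 2·0.12 = 0.24.
ΔP = [f·L/D + ΣK]·(ρV²/2) = [0.04061·2.525/0.31 + 0.24]·(1258·2.601²/2) = [0.3308 + 0.24]·4256 = 2429 Pa.

ΔP ≈ 2429 Pa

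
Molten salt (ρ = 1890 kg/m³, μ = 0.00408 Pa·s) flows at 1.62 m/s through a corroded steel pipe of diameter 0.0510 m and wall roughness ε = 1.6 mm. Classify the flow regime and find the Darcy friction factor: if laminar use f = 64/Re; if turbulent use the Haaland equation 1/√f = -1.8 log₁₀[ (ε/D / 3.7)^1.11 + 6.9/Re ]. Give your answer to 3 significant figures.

Re = ρVD/μ = 1890·1.62·0.051/0.00408 = 3.827e+04.
Re > 4000 → turbulent. ε/D = 0.0016/0.051 = 0.0314; Haaland: 1/√f = -1.8 log₁₀[0.00502 + 0.00018] = 4.112, so f = 0.05915.

f ≈ 0.0592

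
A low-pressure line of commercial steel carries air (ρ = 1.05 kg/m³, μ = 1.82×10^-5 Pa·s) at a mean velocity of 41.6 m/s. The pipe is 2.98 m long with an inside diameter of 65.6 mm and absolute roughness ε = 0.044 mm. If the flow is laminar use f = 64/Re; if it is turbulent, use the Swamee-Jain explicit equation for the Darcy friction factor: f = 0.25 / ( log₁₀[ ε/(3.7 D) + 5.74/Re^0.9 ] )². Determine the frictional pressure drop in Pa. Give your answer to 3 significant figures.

ΔP ≈ 833 Pa

Reynolds number Re = ρVD/μ = 1.05 · 41.6 · 0.0656 / 1.82e-05 = 1.574e+05.
Re > 4000 → turbulent. Relative roughness ε/D = 4.4e-05/0.0656 = 0.000671. Swamee-Jain: f = 0.25/(log₁₀[0.000671/3.7 + 5.74/1.574e+05^0.9])² = 0.25/(log₁₀[0.000181 + 0.000121])² = 0.25/(-3.52)² = 0.02018.
Darcy-Weisbach: ΔP = f(L/D)(ρV²/2) = 0.02018·(2.98/0.0656)·(1.05·41.6²/2) = 0.02018·45.43·908.5 = 832.7 Pa.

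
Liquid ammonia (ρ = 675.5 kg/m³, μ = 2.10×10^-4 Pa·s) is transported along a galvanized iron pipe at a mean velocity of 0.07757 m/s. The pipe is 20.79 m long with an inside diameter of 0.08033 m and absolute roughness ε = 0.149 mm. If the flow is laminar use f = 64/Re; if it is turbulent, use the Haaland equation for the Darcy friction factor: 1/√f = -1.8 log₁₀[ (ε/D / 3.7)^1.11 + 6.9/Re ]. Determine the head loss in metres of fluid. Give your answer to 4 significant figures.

h_f ≈ 0.002318 m

Reynolds number Re = ρVD/μ = 675.5 · 0.07757 · 0.08033 / 0.00021 = 2.004e+04.
Re > 4000 → turbulent. Relative roughness ε/D = 0.000149/0.08033 = 0.00185. Haaland: 1/√f = -1.8 log₁₀[(0.00185/3.7)^1.11 + 6.9/2.004e+04] = -1.8 log₁₀[0.000217 + 0.000344] = 5.851, so f = 0.02921.
Darcy-Weisbach: ΔP = f(L/D)(ρV²/2) = 0.02921·(20.79/0.08033)·(675.5·0.07757²/2) = 0.02921·258.8·2.032 = 15.36 Pa.
Head loss h_f = ΔP/(ρg) = 15.36/(675.5·9.81) = 0.002318 m.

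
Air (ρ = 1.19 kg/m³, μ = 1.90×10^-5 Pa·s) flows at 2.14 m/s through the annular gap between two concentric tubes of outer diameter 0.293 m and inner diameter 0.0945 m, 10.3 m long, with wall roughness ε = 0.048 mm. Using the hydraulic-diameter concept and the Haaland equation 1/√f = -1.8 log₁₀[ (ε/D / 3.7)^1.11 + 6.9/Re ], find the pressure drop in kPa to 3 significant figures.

ΔP ≈ 0.00346 kPa

Hydraulic diameter D_h = 4A/P = D_o - D_i = 0.293 - 0.0945 = 0.1985 m.
Re = ρVD_h/μ = 1.19·2.14·0.1985/1.9e-05 = 2.661e+04.
ε/D_h = 4.8e-05/0.1985 = 0.000242; Haaland gives 1/√f = -1.8 log₁₀[2.26e-05+0.000259] = 6.39, so f = 0.02449.
ΔP = f(L/D_h)(ρV²/2) = 0.02449·10.3/0.1985·2.725 = 3.463 Pa.
ΔP = 0.00346 kPa.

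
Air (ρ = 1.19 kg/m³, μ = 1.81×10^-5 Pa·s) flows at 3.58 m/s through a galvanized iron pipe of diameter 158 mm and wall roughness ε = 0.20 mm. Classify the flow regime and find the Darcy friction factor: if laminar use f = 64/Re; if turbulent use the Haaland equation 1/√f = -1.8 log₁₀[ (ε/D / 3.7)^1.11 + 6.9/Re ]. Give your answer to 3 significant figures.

f ≈ 0.0254

Re = ρVD/μ = 1.19·3.58·0.158/1.81e-05 = 3.719e+04.
Re > 4000 → turbulent. ε/D = 0.0002/0.158 = 0.00127; Haaland: 1/√f = -1.8 log₁₀[0.000142 + 0.000186] = 6.272, so f = 0.02542.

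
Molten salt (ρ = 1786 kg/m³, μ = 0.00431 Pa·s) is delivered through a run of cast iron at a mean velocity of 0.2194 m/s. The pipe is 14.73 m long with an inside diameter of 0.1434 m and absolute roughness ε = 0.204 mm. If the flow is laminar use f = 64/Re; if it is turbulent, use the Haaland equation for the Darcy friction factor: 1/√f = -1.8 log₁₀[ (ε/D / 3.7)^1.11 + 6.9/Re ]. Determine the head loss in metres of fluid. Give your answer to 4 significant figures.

Reynolds number Re = ρVD/μ = 1786 · 0.2194 · 0.1434 / 0.00431 = 1.304e+04.
Re > 4000 → turbulent. Relative roughness ε/D = 0.000204/0.1434 = 0.00142. Haaland: 1/√f = -1.8 log₁₀[(0.00142/3.7)^1.11 + 6.9/1.304e+04] = -1.8 log₁₀[0.000162 + 0.000529] = 5.689, so f = 0.0309.
Darcy-Weisbach: ΔP = f(L/D)(ρV²/2) = 0.0309·(14.73/0.1434)·(1786·0.2194²/2) = 0.0309·102.7·42.99 = 136.4 Pa.
Head loss h_f = ΔP/(ρg) = 136.4/(1786·9.81) = 0.007787 m.

h_f ≈ 0.007787 m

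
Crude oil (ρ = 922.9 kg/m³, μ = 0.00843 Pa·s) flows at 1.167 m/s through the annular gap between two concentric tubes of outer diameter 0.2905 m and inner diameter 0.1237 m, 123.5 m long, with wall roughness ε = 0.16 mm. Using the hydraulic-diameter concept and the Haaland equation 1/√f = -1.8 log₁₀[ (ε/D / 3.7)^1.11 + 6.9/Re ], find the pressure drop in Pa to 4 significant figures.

ΔP ≈ 12660 Pa

Hydraulic diameter D_h = 4A/P = D_o - D_i = 0.2905 - 0.1237 = 0.1668 m.
Re = ρVD_h/μ = 922.9·1.167·0.1668/0.00843 = 2.131e+04.
ε/D_h = 0.00016/0.1668 = 0.000959; Haaland gives 1/√f = -1.8 log₁₀[0.000105+0.000324] = 6.063, so f = 0.02721.
ΔP = f(L/D_h)(ρV²/2) = 0.02721·123.5/0.1668·628.4 = 1.266e+04 Pa.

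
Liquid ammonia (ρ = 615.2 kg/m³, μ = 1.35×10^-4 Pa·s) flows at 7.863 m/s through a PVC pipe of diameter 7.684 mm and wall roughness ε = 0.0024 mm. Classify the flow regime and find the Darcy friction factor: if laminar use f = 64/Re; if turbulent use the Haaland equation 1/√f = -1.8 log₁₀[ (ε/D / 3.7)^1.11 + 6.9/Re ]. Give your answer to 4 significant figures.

f ≈ 0.01702

Re = ρVD/μ = 615.2·7.863·0.007684/0.000135 = 2.753e+05.
Re > 4000 → turbulent. ε/D = 2.4e-06/0.007684 = 0.000312; Haaland: 1/√f = -1.8 log₁₀[3.01e-05 + 2.51e-05] = 7.665, so f = 0.01702.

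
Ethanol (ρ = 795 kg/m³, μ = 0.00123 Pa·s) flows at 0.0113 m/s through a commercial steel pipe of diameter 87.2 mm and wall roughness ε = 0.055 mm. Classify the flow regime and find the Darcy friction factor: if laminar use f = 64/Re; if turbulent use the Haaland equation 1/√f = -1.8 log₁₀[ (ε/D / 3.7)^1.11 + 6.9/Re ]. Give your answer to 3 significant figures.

Re = ρVD/μ = 795·0.0113·0.0872/0.00123 = 636.9.
Re < 2300 → laminar, so f = 64/Re = 0.1005 (roughness is irrelevant in laminar flow).

f ≈ 0.100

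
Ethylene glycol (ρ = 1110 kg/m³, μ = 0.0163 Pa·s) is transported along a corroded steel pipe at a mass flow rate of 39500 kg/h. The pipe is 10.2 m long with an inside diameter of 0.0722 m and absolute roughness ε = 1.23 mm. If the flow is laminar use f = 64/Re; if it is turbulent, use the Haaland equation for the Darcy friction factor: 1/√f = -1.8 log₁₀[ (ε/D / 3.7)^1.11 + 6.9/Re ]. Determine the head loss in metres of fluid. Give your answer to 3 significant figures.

h_f ≈ 2.07 m

ṁ = 39500 kg/h = 39500/3600 = 10.97 kg/s.
A = πD²/4 = π(0.0722)²/4 = 0.004094 m²; mean velocity V = ṁ/(ρA) = 10.97/(1110 · 0.004094) = 2.414 m/s.
Reynolds number Re = ρVD/μ = 1110 · 2.414 · 0.0722 / 0.0163 = 1.187e+04.
Re > 4000 → turbulent. Relative roughness ε/D = 0.00123/0.0722 = 0.017. Haaland: 1/√f = -1.8 log₁₀[(0.017/3.7)^1.11 + 6.9/1.187e+04] = -1.8 log₁₀[0.00255 + 0.000581] = 4.508, so f = 0.0492.
Darcy-Weisbach: ΔP = f(L/D)(ρV²/2) = 0.0492·(10.2/0.0722)·(1110·2.414²/2) = 0.0492·141.3·3235 = 2.249e+04 Pa.
Head loss h_f = ΔP/(ρg) = 2.249e+04/(1110·9.81) = 2.07 m.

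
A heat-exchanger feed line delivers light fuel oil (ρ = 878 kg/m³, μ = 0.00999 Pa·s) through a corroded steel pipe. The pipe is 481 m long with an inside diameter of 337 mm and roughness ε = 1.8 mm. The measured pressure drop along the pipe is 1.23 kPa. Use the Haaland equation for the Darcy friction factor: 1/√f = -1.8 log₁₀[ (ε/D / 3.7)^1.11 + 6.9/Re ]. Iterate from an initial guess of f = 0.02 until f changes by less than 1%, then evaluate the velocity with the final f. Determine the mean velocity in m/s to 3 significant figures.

V ≈ 0.220 m/s

Rearranging Darcy-Weisbach: V = √(2·ΔP·D/(f·L·ρ)). With ε/D = 0.0018/0.337 = 0.00534, iterate starting from f = 0.02:
  f = 0.02 → V = √(2·1230·0.337/(0.02·481·878)) = 0.3133 m/s; Re = ρVD/μ = 9279; f → 0.03828
  f = 0.03828 → V = 0.2265 m/s; Re = 6707; f → 0.04047
  f = 0.04047 → V = 0.2202 m/s; Re = 6523; f → 0.04069
Converged (Δf/f < 1%). With the final f = 0.04069: V = √(2·1230·0.337/(0.04069·481·878)) = 0.2197 m/s.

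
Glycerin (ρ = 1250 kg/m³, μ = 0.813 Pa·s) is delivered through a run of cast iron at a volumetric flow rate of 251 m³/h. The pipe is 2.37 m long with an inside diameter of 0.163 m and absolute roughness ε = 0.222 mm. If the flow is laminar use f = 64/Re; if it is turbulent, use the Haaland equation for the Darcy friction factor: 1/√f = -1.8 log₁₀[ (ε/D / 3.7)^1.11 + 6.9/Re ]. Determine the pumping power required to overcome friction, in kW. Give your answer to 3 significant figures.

P ≈ 0.541 kW

Q = 251 m³/h = 251/3600 = 0.06972 m³/s.
Cross-sectional area A = πD²/4 = π(0.163)²/4 = 0.02087 m²; mean velocity V = Q/A = 0.06972/0.02087 = 3.341 m/s.
Reynolds number Re = ρVD/μ = 1250 · 3.341 · 0.163 / 0.813 = 837.4.
Re < 2300 → laminar flow, so f = 64/Re = 64/837.4 = 0.07643 (the turbulent correlation is not needed).
Darcy-Weisbach: ΔP = f(L/D)(ρV²/2) = 0.07643·(2.37/0.163)·(1250·3.341²/2) = 0.07643·14.54·6977 = 7754 Pa.
Pumping power P = QΔP = 0.06972·7754 = 540.6 W = 0.541 kW.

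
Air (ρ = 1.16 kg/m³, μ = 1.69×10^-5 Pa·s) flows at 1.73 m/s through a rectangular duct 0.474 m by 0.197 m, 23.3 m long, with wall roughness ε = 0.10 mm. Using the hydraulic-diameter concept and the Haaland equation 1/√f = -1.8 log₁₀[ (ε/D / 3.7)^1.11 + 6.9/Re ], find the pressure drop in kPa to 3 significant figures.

ΔP ≈ 0.00344 kPa

Hydraulic diameter D_h = 4A/P = 4·(0.474·0.197)/(2·(0.474+0.197)) = 0.3735/1.342 = 0.2783 m.
Re = ρVD_h/μ = 1.16·1.73·0.2783/1.69e-05 = 3.305e+04.
ε/D_h = 0.0001/0.2783 = 0.000359; Haaland gives 1/√f = -1.8 log₁₀[3.51e-05+0.000209] = 6.503, so f = 0.02365.
ΔP = f(L/D_h)(ρV²/2) = 0.02365·23.3/0.2783·1.736 = 3.436 Pa.
ΔP = 0.00344 kPa.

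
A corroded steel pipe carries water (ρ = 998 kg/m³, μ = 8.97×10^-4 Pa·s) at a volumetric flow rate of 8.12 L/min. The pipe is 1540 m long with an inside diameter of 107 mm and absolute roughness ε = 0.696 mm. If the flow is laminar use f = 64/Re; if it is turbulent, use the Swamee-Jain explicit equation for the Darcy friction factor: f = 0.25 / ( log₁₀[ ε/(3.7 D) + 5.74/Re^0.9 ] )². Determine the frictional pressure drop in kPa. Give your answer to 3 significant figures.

Q = 8.12 L/min = 8.12/60000 = 0.0001353 m³/s.
Cross-sectional area A = πD²/4 = π(0.107)²/4 = 0.008992 m²; mean velocity V = Q/A = 0.0001353/0.008992 = 0.01505 m/s.
Reynolds number Re = ρVD/μ = 998 · 0.01505 · 0.107 / 0.000897 = 1792.
Re < 2300 → laminar flow, so f = 64/Re = 64/1792 = 0.03572 (the turbulent correlation is not needed).
Darcy-Weisbach: ΔP = f(L/D)(ρV²/2) = 0.03572·(1540/0.107)·(998·0.01505²/2) = 0.03572·1.439e+04·0.113 = 58.11 Pa.
ΔP = 58.11 Pa = 0.0581 kPa.

ΔP ≈ 0.0581 kPa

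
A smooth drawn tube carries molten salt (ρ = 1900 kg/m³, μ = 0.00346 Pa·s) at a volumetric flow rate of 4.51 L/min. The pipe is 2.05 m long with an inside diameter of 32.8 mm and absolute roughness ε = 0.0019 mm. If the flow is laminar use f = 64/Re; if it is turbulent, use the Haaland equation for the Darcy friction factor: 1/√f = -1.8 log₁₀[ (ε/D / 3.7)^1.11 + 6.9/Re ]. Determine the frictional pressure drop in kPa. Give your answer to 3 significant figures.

Q = 4.51 L/min = 4.51/60000 = 7.517e-05 m³/s.
Cross-sectional area A = πD²/4 = π(0.0328)²/4 = 0.000845 m²; mean velocity V = Q/A = 7.517e-05/0.000845 = 0.08896 m/s.
Reynolds number Re = ρVD/μ = 1900 · 0.08896 · 0.0328 / 0.00346 = 1602.
Re < 2300 → laminar flow, so f = 64/Re = 64/1602 = 0.03994 (the turbulent correlation is not needed).
Darcy-Weisbach: ΔP = f(L/D)(ρV²/2) = 0.03994·(2.05/0.0328)·(1900·0.08896²/2) = 0.03994·62.5·7.518 = 18.77 Pa.
ΔP = 18.77 Pa = 0.0188 kPa.

ΔP ≈ 0.0188 kPa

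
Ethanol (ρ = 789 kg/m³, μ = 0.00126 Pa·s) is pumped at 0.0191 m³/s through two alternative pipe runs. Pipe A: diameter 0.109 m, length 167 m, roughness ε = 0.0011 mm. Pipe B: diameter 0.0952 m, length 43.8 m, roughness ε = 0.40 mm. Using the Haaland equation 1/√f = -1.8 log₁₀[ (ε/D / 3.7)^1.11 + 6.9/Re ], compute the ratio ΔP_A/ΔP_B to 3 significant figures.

Pipe A: V = Q/A = 0.0191/0.009331 = 2.047 m/s; Re = 1.397e+05; ε/D = 1.01e-05; Haaland → f = 0.01669; ΔP_A = f(L/D)(ρV²/2) = 4.226e+04 Pa.
Pipe B: V = Q/A = 0.0191/0.007118 = 2.683 m/s; Re = 1.6e+05; ε/D = 0.0042; Haaland → f = 0.02949; ΔP_B = f(L/D)(ρV²/2) = 3.854e+04 Pa.
ΔP_A/ΔP_B = 4.226e+04/3.854e+04 = 1.10.

ΔP_A/ΔP_B ≈ 1.10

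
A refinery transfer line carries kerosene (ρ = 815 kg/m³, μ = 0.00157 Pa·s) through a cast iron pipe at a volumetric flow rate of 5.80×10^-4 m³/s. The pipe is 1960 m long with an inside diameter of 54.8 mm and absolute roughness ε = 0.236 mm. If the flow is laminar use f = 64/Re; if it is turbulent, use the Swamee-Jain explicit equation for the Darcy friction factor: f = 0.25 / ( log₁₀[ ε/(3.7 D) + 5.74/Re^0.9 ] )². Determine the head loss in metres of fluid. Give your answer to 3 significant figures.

h_f ≈ 4.40 m

Cross-sectional area A = πD²/4 = π(0.0548)²/4 = 0.002359 m²; mean velocity V = Q/A = 0.00058/0.002359 = 0.2459 m/s.
Reynolds number Re = ρVD/μ = 815 · 0.2459 · 0.0548 / 0.00157 = 6995.
Re > 4000 → turbulent. Relative roughness ε/D = 0.000236/0.0548 = 0.00431. Swamee-Jain: f = 0.25/(log₁₀[0.00431/3.7 + 5.74/6995^0.9])² = 0.25/(log₁₀[0.00116 + 0.00199])² = 0.25/(-2.501)² = 0.03996.
Darcy-Weisbach: ΔP = f(L/D)(ρV²/2) = 0.03996·(1960/0.0548)·(815·0.2459²/2) = 0.03996·3.577e+04·24.64 = 3.522e+04 Pa.
Head loss h_f = ΔP/(ρg) = 3.522e+04/(815·9.81) = 4.40 m.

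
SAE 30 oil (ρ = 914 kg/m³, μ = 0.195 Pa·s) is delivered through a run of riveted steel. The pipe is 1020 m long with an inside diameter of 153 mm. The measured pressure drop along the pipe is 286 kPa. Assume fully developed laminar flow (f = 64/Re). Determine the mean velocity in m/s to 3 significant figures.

V ≈ 1.05 m/s

For laminar flow, f = 64/Re with Re = ρVD/μ, so Darcy-Weisbach reduces to ΔP = 32μLV/D². Solving for V: V = ΔP·D²/(32μL) = 2.86e+05·(0.153)²/(32·0.195·1020) = 1.052 m/s.
Check: Re = ρVD/μ = 914·1.052·0.153/0.195 = 754.3 < 2300, so the laminar assumption holds.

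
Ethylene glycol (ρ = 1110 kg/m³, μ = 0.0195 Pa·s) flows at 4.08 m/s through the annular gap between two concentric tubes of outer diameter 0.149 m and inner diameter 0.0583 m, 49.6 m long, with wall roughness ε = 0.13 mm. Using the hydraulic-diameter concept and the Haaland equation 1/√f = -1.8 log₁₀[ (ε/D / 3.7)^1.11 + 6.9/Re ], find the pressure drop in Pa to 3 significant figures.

ΔP ≈ 142000 Pa

Hydraulic diameter D_h = 4A/P = D_o - D_i = 0.149 - 0.0583 = 0.0907 m.
Re = ρVD_h/μ = 1110·4.08·0.0907/0.0195 = 2.106e+04.
ε/D_h = 0.00013/0.0907 = 0.00143; Haaland gives 1/√f = -1.8 log₁₀[0.000163+0.000328] = 5.956, so f = 0.02819.
ΔP = f(L/D_h)(ρV²/2) = 0.02819·49.6/0.0907·9239 = 1.424e+05 Pa.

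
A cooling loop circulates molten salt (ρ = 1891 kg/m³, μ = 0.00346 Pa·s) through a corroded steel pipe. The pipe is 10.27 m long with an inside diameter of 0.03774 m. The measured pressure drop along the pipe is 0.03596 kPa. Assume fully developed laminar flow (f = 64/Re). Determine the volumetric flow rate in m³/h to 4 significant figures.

For laminar flow, f = 64/Re with Re = ρVD/μ, so Darcy-Weisbach reduces to ΔP = 32μLV/D². Solving for V: V = ΔP·D²/(32μL) = 35.96·(0.03774)²/(32·0.00346·10.27) = 0.04504 m/s.
Check: Re = ρVD/μ = 1891·0.04504·0.03774/0.00346 = 929.1 < 2300, so the laminar assumption holds.
Q = V·A = 0.04504·(π/4·0.03774²) = 5.039e-05 m³/s = 0.1814 m³/h.

Q ≈ 0.1814 m³/h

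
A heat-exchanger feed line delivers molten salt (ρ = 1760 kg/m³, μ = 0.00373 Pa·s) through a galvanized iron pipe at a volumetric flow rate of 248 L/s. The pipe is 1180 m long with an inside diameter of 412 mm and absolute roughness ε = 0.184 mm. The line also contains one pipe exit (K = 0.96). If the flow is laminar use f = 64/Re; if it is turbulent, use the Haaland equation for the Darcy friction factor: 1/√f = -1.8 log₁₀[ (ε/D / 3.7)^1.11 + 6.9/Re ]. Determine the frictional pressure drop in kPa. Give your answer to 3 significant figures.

ΔP ≈ 156 kPa

Q = 248 L/s = 248/1000 = 0.248 m³/s.
Cross-sectional area A = πD²/4 = π(0.412)²/4 = 0.1333 m²; mean velocity V = Q/A = 0.248/0.1333 = 1.86 m/s.
Reynolds number Re = ρVD/μ = 1760 · 1.86 · 0.412 / 0.00373 = 3.616e+05.
Re > 4000 → turbulent. Relative roughness ε/D = 0.000184/0.412 = 0.000447. Haaland: 1/√f = -1.8 log₁₀[(0.000447/3.7)^1.11 + 6.9/3.616e+05] = -1.8 log₁₀[4.47e-05 + 1.91e-05] = 7.551, so f = 0.01754.
Total minor-loss coefficient ΣK = 1·0.96 = 0.96.
ΔP = [f·L/D + ΣK]·(ρV²/2) = [0.01754·1180/0.412 + 0.96]·(1760·1.86²/2) = [50.23 + 0.96]·3045 = 1.559e+05 Pa.
ΔP = 1.559e+05 Pa = 156 kPa.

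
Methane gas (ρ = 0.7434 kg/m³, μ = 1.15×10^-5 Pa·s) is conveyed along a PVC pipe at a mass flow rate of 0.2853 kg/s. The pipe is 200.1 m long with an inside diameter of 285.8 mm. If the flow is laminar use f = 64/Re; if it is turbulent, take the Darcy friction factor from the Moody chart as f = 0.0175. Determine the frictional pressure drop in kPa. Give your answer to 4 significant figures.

ΔP ≈ 0.1630 kPa

A = πD²/4 = π(0.2858)²/4 = 0.06415 m²; mean velocity V = ṁ/(ρA) = 0.2853/(0.7434 · 0.06415) = 5.982 m/s.
Reynolds number Re = ρVD/μ = 0.7434 · 5.982 · 0.2858 / 1.15e-05 = 1.105e+05.
Re > 4000 → turbulent; use the Moody-chart value f = 0.0175.
Darcy-Weisbach: ΔP = f(L/D)(ρV²/2) = 0.0175·(200.1/0.2858)·(0.7434·5.982²/2) = 0.0175·700.1·13.3 = 163 Pa.
ΔP = 163 Pa = 0.1630 kPa.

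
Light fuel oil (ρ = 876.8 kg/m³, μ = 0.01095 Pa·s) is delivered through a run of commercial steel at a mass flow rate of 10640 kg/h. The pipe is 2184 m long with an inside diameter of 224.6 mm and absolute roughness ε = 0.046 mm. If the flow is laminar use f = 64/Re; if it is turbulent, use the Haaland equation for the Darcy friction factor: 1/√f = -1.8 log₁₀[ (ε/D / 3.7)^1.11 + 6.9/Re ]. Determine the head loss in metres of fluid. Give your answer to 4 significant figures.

ṁ = 10640 kg/h = 10640/3600 = 2.956 kg/s.
A = πD²/4 = π(0.2246)²/4 = 0.03962 m²; mean velocity V = ṁ/(ρA) = 2.956/(876.8 · 0.03962) = 0.08508 m/s.
Reynolds number Re = ρVD/μ = 876.8 · 0.08508 · 0.2246 / 0.0109 = 1530.
Re < 2300 → laminar flow, so f = 64/Re = 64/1530 = 0.04183 (the turbulent correlation is not needed).
Darcy-Weisbach: ΔP = f(L/D)(ρV²/2) = 0.04183·(2184/0.2246)·(876.8·0.08508²/2) = 0.04183·9724·3.173 = 1291 Pa.
Head loss h_f = ΔP/(ρg) = 1291/(876.8·9.81) = 0.1501 m.

h_f ≈ 0.1501 m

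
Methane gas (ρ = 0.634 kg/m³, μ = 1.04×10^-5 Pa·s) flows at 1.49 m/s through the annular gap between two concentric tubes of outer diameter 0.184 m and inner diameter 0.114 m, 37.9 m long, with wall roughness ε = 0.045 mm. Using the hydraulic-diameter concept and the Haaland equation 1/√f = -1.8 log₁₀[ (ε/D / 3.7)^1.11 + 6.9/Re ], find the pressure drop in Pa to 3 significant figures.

ΔP ≈ 13.6 Pa

Hydraulic diameter D_h = 4A/P = D_o - D_i = 0.184 - 0.114 = 0.07 m.
Re = ρVD_h/μ = 0.634·1.49·0.07/1.04e-05 = 6358.
ε/D_h = 4.5e-05/0.07 = 0.000643; Haaland gives 1/√f = -1.8 log₁₀[6.7e-05+0.00109] = 5.289, so f = 0.03575.
ΔP = f(L/D_h)(ρV²/2) = 0.03575·37.9/0.07·0.7038 = 13.62 Pa.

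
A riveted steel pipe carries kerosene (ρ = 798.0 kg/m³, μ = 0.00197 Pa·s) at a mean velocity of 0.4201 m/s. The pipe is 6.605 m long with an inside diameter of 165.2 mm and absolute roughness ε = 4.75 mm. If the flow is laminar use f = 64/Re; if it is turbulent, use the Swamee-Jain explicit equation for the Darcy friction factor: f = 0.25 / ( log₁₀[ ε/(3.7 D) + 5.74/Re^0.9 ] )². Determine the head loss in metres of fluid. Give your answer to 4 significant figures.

h_f ≈ 0.02080 m

Reynolds number Re = ρVD/μ = 798 · 0.4201 · 0.1652 / 0.00197 = 2.811e+04.
Re > 4000 → turbulent. Relative roughness ε/D = 0.00475/0.1652 = 0.0288. Swamee-Jain: f = 0.25/(log₁₀[0.0288/3.7 + 5.74/2.811e+04^0.9])² = 0.25/(log₁₀[0.00777 + 0.000569])² = 0.25/(-2.079)² = 0.05785.
Darcy-Weisbach: ΔP = f(L/D)(ρV²/2) = 0.05785·(6.605/0.1652)·(798·0.4201²/2) = 0.05785·39.98·70.42 = 162.9 Pa.
Head loss h_f = ΔP/(ρg) = 162.9/(798·9.81) = 0.02080 m.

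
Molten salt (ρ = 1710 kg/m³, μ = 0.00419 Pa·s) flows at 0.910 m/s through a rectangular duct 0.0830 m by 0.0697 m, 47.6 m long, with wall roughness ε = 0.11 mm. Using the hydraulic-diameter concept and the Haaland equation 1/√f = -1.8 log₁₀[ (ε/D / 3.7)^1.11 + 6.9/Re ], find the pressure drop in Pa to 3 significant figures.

Hydraulic diameter D_h = 4A/P = 4·(0.083·0.0697)/(2·(0.083+0.0697)) = 0.02314/0.3054 = 0.07577 m.
Re = ρVD_h/μ = 1710·0.91·0.07577/0.00419 = 2.814e+04.
ε/D_h = 0.00011/0.07577 = 0.00145; Haaland gives 1/√f = -1.8 log₁₀[0.000166+0.000245] = 6.096, so f = 0.02691.
ΔP = f(L/D_h)(ρV²/2) = 0.02691·47.6/0.07577·708 = 1.197e+04 Pa.

ΔP ≈ 12000 Pa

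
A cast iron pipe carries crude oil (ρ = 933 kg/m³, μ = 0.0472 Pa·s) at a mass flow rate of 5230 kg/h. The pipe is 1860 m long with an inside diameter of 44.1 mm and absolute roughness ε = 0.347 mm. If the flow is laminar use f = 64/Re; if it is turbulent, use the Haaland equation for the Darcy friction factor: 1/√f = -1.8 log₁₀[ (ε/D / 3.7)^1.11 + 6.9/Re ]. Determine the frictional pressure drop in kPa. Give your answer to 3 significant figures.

ΔP ≈ 1470 kPa

ṁ = 5230 kg/h = 5230/3600 = 1.453 kg/s.
A = πD²/4 = π(0.0441)²/4 = 0.001527 m²; mean velocity V = ṁ/(ρA) = 1.453/(933 · 0.001527) = 1.019 m/s.
Reynolds number Re = ρVD/μ = 933 · 1.019 · 0.0441 / 0.0472 = 888.6.
Re < 2300 → laminar flow, so f = 64/Re = 64/888.6 = 0.07202 (the turbulent correlation is not needed).
Darcy-Weisbach: ΔP = f(L/D)(ρV²/2) = 0.07202·(1860/0.0441)·(933·1.019²/2) = 0.07202·4.218e+04·484.8 = 1.473e+06 Pa.
ΔP = 1.473e+06 Pa = 1470 kPa.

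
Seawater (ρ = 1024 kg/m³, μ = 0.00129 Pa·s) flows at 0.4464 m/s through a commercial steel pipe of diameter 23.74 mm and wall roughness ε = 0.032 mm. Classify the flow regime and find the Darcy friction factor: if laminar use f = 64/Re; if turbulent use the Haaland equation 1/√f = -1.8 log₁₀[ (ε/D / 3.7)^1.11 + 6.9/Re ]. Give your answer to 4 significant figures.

Re = ρVD/μ = 1024·0.4464·0.02374/0.00129 = 8412.
Re > 4000 → turbulent. ε/D = 3.2e-05/0.02374 = 0.00135; Haaland: 1/√f = -1.8 log₁₀[0.000152 + 0.00082] = 5.422, so f = 0.03402.

f ≈ 0.03402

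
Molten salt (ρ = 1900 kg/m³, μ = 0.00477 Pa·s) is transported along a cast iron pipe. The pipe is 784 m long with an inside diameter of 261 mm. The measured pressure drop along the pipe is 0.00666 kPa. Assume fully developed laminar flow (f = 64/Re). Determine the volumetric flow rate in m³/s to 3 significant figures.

For laminar flow, f = 64/Re with Re = ρVD/μ, so Darcy-Weisbach reduces to ΔP = 32μLV/D². Solving for V: V = ΔP·D²/(32μL) = 6.66·(0.261)²/(32·0.00477·784) = 0.003791 m/s.
Check: Re = ρVD/μ = 1900·0.003791·0.261/0.00477 = 394.1 < 2300, so the laminar assumption holds.
Q = V·A = 0.003791·(π/4·0.261²) = 0.0002028 m³/s = 2.03×10^-4 m³/s.

Q ≈ 2.03×10^-4 m³/s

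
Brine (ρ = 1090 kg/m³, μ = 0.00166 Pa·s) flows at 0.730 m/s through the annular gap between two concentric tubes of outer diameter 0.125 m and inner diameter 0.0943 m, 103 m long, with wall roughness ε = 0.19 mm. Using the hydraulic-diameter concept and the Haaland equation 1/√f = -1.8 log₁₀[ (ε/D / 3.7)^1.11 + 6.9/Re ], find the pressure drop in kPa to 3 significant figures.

ΔP ≈ 36.1 kPa

Hydraulic diameter D_h = 4A/P = D_o - D_i = 0.125 - 0.0943 = 0.0307 m.
Re = ρVD_h/μ = 1090·0.73·0.0307/0.00166 = 1.472e+04.
ε/D_h = 0.00019/0.0307 = 0.00619; Haaland gives 1/√f = -1.8 log₁₀[0.000828+0.000469] = 5.197, so f = 0.03703.
ΔP = f(L/D_h)(ρV²/2) = 0.03703·103/0.0307·290.4 = 3.608e+04 Pa.
ΔP = 36.1 kPa.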